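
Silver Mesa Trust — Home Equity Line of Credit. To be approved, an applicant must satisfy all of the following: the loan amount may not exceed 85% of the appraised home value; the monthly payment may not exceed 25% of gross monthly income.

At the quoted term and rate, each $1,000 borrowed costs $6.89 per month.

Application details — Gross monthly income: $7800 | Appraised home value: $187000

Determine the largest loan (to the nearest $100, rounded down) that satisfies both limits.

Payment cap: 25% × $7,800 = $1,950/month.
At $6.89 per $1,000, that supports 1,950/6.89 × 1,000 ≈ $283,018 → $283,000.
LTV cap: 85% × $187,000 = $158,950 → $158,900.
Binding constraint: loan-to-value.

$158,900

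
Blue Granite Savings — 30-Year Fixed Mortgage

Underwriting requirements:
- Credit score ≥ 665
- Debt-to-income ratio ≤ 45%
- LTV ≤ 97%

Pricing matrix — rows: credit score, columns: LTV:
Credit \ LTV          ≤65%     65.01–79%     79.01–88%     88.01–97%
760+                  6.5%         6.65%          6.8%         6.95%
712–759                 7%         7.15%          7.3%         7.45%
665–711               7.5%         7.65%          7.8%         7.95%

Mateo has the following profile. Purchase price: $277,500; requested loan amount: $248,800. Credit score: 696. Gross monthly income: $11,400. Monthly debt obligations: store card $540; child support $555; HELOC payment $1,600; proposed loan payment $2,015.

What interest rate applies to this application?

Credit score 696 ≥ 665; Total monthly debts = (540 + 555 + 1,600 + 2,015) = 4,710. Debt-to-income = 4,710/11,400 = 41.3% — meets 45% limit
LTV = 248,800/277,500 = 89.7% ≤ 97%
Score 696 is in the 665–711 band; LTV 89.7% is in the 88.01–97% band → 7.95%.

7.95%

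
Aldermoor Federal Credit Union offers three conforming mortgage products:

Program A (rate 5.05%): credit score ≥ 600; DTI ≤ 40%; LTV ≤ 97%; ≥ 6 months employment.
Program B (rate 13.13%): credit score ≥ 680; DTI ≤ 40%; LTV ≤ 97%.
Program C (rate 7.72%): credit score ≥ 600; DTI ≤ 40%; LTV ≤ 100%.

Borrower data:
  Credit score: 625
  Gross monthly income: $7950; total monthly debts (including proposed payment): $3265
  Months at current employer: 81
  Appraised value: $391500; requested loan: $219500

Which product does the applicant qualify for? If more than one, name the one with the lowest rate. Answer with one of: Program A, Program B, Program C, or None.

None

DTI = 3,265/7,950 = 41.1%.
LTV = 219,500/391,500 = 56.1%.
Program A: score 625 ≥ 600; DTI 41.1% > 40%; LTV 56.1% ≤ 97%; employment 81 ≥ 6 mo → does not qualify.
Program B: score 625 < 680; DTI 41.1% > 40%; LTV 56.1% ≤ 97% → does not qualify.
Program C: score 625 ≥ 600; DTI 41.1% > 40%; LTV 56.1% ≤ 100% → does not qualify.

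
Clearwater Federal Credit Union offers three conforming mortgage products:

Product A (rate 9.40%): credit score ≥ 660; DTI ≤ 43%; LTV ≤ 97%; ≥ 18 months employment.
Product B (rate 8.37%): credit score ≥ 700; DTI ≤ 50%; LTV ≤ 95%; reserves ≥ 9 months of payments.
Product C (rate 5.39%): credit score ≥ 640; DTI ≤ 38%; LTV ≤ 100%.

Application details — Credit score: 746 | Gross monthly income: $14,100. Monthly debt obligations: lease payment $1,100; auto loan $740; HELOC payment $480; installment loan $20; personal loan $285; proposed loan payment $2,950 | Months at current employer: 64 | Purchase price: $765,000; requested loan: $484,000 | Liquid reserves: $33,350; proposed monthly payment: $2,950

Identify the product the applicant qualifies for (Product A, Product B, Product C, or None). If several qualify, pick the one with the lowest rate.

Product B

Total debts = (1,100 + 740 + 480 + 20 + 285 + 2,950) = 5,575; DTI = 5,575/14,100 = 39.5%.
LTV = 484,000/765,000 = 63.3%.
Reserves = 33,350/2,950 = 11.3 months.
Product A: score 746 ≥ 660; DTI 39.5% ≤ 43%; LTV 63.3% ≤ 97%; employment 64 ≥ 18 mo → qualifies.
Product B: score 746 ≥ 700; DTI 39.5% ≤ 50%; LTV 63.3% ≤ 95%; reserves 11.3 ≥ 9 mo → qualifies.
Product C: score 746 ≥ 640; DTI 39.5% > 38%; LTV 63.3% ≤ 100% → does not qualify.
Qualifying: Product A, Product B. Lowest rate is 8.37% → Product B.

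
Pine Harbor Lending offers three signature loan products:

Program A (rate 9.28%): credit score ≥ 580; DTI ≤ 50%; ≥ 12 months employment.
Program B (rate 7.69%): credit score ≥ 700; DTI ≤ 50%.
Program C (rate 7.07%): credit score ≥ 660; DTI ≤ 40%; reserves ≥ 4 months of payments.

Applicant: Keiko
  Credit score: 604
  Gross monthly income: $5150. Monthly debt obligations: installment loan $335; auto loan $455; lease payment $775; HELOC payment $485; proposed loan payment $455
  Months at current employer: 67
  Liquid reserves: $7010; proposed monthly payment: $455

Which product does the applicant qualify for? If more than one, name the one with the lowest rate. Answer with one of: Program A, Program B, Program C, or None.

Program A

Total debts = (335 + 455 + 775 + 485 + 455) = 2,505; DTI = 2,505/5,150 = 48.6%.
Reserves = 7,010/455 = 15.4 months.
Program A: score 604 ≥ 580; DTI 48.6% ≤ 50%; employment 67 ≥ 12 mo → qualifies.
Program B: score 604 < 700; DTI 48.6% ≤ 50% → does not qualify.
Program C: score 604 < 660; DTI 48.6% > 40%; reserves 15.4 ≥ 4 mo → does not qualify.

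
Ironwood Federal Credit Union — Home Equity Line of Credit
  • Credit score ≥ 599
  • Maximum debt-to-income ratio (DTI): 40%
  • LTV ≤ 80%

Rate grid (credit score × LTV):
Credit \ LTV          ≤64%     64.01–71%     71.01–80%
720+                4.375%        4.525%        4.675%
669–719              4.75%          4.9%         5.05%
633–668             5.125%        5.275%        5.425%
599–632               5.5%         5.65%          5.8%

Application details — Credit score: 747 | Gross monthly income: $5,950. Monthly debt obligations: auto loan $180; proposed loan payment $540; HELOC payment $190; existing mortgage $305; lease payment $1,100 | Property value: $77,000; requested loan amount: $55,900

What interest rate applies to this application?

Credit score 747 ≥ 599; Total monthly debts = (180 + 540 + 190 + 305 + 1,100) = 2,315. Debt-to-income = 2,315/5,950 = 38.9% — meets 40% limit
LTV: 55,900 ÷ 77,000 = 72.6%, within 80% cap
Row: 747 falls in 720+. Column: 72.6% falls in 71.01–80%. Rate = 4.675%.

4.675%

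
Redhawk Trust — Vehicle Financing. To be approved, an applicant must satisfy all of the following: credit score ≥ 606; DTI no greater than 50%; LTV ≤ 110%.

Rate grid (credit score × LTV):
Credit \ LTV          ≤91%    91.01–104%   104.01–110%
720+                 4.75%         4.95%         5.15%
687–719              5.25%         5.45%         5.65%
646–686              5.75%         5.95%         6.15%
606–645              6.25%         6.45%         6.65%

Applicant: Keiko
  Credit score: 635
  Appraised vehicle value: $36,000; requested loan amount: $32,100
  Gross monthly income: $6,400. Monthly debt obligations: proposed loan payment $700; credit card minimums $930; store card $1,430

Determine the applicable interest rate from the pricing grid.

6.25%

Credit score 635 ≥ 606; Total monthly debts = (700 + 930 + 1,430) = 3,060. DTI: 3,060 ÷ 6,400 = 47.8%, within the 50% cap
Loan-to-value = 32,100/36,000 = 89.2% — pass (110% max)
Credit 635 → row 606–645; LTV 89.2% → column ≤91%. Grid cell → 6.25%.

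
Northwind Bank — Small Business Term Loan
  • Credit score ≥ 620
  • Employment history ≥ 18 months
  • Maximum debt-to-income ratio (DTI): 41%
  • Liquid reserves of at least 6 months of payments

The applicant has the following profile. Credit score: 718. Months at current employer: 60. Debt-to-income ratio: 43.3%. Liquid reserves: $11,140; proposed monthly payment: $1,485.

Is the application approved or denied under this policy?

Credit score 718 ≥ 620 (meets)
Employment 60 ≥ 18 months
DTI 43.3% is over the 41% limit
Reserves = 11,140/1,485 = 7.5 months ≥ 6
Fails on DTI.

Denied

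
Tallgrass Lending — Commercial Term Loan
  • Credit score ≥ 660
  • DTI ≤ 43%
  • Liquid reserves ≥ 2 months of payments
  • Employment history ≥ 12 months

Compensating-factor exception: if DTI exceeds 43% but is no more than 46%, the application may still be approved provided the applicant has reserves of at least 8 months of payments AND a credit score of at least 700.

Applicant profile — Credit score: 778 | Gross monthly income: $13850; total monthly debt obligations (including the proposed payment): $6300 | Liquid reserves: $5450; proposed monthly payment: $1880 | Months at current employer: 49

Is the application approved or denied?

Credit score 778 ≥ 660 (meets base)
DTI: 6,300 ÷ 13,850 = 45.5%, over the 43% base limit.
Reserves: 5,450 ÷ 1,880 = 2.9 months (meets 2-month minimum)
Employment 49 ≥ 12 months
DTI 45.5% is within the 43%–46% exception band; checking compensating factors.
Reserves 2.9 < 8 months; credit score 778 ≥ 700.
Compensating-factor requirement not fully met.

Denied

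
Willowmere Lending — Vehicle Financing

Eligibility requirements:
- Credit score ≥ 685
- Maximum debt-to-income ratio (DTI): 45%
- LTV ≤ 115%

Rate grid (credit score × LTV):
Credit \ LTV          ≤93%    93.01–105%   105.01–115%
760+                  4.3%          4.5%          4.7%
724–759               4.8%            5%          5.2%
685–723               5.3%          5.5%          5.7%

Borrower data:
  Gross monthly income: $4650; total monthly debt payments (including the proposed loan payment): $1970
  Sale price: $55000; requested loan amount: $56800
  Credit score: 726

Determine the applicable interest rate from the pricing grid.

Credit score 726 ≥ 685; Debt-to-income = 1,970/4,650 = 42.4% — meets 45% limit
Loan-to-value = 56,800/55,000 = 103.3% — pass (115% max)
Credit 726 → row 724–759; LTV 103.3% → column 93.01–105%. Grid cell → 5%.

5%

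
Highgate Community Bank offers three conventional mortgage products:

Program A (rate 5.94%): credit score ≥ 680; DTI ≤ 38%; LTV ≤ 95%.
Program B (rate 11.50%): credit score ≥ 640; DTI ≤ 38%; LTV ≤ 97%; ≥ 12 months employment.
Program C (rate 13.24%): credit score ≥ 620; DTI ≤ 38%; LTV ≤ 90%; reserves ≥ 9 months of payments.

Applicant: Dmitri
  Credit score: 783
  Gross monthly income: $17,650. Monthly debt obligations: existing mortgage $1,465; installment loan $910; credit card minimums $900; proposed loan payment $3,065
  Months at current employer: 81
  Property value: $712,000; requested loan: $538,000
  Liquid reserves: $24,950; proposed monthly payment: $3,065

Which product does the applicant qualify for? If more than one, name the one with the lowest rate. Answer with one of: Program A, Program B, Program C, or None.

Total debts = (1,465 + 910 + 900 + 3,065) = 6,340; DTI = 6,340/17,650 = 35.9%.
LTV = 538,000/712,000 = 75.6%.
Reserves = 24,950/3,065 = 8.1 months.
Program A: score 783 ≥ 680; DTI 35.9% ≤ 38%; LTV 75.6% ≤ 95% → qualifies.
Program B: score 783 ≥ 640; DTI 35.9% ≤ 38%; LTV 75.6% ≤ 97%; employment 81 ≥ 12 mo → qualifies.
Program C: score 783 ≥ 620; DTI 35.9% ≤ 38%; LTV 75.6% ≤ 90%; reserves 8.1 < 9 mo → does not qualify.
Qualifying: Program A, Program B. Lowest rate is 5.94% → Program A.

Program A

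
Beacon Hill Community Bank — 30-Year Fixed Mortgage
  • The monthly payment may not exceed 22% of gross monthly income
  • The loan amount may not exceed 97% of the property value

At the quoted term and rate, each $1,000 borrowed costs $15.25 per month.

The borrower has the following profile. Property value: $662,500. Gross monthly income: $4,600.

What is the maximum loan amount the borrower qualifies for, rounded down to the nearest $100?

Payment cap: 22% × $4,600 = $1,012/month.
At $15.25 per $1,000, that supports 1,012/15.25 × 1,000 ≈ $66,360 → $66,300.
LTV cap: 97% × $662,500 = $642,625 → $642,600.
Binding constraint: payment-to-income.

$66,300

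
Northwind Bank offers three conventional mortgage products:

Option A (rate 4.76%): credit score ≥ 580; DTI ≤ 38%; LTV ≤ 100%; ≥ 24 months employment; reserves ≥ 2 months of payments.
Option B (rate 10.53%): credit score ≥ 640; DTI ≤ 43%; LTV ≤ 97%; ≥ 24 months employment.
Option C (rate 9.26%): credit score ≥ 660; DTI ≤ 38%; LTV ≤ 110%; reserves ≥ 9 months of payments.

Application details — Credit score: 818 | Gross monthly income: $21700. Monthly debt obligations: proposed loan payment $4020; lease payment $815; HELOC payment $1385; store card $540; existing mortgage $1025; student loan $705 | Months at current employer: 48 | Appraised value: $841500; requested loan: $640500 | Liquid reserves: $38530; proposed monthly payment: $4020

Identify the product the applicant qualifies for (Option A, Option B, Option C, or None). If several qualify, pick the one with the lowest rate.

Total debts = (4,020 + 815 + 1,385 + 540 + 1,025 + 705) = 8,490; DTI = 8,490/21,700 = 39.1%.
LTV = 640,500/841,500 = 76.1%.
Reserves = 38,530/4,020 = 9.6 months.
Option A: score 818 ≥ 580; DTI 39.1% > 38%; LTV 76.1% ≤ 100%; employment 48 ≥ 24 mo; reserves 9.6 ≥ 2 mo → does not qualify.
Option B: score 818 ≥ 640; DTI 39.1% ≤ 43%; LTV 76.1% ≤ 97%; employment 48 ≥ 24 mo → qualifies.
Option C: score 818 ≥ 660; DTI 39.1% > 38%; LTV 76.1% ≤ 110%; reserves 9.6 ≥ 9 mo → does not qualify.

Option B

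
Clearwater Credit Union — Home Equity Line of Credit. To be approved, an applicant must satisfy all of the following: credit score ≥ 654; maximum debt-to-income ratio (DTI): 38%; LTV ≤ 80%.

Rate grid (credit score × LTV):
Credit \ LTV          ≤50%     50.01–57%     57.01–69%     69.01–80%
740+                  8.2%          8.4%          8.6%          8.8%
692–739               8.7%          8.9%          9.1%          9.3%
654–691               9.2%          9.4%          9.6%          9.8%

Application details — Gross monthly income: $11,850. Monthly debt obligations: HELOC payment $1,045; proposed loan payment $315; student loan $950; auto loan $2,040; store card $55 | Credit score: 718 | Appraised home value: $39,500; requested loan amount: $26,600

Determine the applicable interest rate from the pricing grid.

9.1%

Credit score 718 ≥ 654; Total monthly debts = (1,045 + 315 + 950 + 2,040 + 55) = 4,405. DTI: 4,405 ÷ 11,850 = 37.2%, within the 38% cap
Loan-to-value = 26,600/39,500 = 67.3% — pass (80% max)
Row: 718 falls in 692–739. Column: 67.3% falls in 57.01–69%. Rate = 9.1%.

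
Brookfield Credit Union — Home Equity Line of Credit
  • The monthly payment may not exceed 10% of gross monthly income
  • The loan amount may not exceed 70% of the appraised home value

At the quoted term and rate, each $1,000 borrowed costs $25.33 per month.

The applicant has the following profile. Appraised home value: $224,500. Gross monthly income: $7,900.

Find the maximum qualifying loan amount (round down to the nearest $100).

Payment cap: 10% × $7,900 = $790/month.
At $25.33 per $1,000, that supports 790/25.33 × 1,000 ≈ $31,188 → $31,100.
LTV cap: 70% × $224,500 = $157,150 → $157,100.
Binding constraint: payment-to-income.

$31,100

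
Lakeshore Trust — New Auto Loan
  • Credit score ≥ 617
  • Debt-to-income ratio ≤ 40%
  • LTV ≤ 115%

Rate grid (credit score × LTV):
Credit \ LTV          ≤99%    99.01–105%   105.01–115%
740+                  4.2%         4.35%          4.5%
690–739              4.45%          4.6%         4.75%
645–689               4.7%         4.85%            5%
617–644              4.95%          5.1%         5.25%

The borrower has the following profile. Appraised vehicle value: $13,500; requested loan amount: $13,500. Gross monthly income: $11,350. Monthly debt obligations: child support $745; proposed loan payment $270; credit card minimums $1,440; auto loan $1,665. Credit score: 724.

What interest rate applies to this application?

4.6%

Credit score 724 ≥ 617; Total monthly debts = (745 + 270 + 1,440 + 1,665) = 4,120. DTI: 4,120 ÷ 11,350 = 36.3%, within the 40% cap
LTV = 13,500/13,500 = 100% ≤ 115%
Row: 724 falls in 690–739. Column: 100% falls in 99.01–105%. Rate = 4.6%.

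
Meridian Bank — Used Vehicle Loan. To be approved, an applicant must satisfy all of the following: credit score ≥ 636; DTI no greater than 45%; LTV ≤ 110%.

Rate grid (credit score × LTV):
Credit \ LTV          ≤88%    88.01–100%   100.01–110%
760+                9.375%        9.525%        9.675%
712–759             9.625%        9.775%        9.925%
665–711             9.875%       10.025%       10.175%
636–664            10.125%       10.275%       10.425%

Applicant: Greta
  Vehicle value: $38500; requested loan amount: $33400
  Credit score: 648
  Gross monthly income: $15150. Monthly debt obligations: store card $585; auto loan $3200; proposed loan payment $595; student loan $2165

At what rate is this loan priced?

Credit score 648 ≥ 636; Total monthly debts = (585 + 3,200 + 595 + 2,165) = 6,545. DTI: 6,545 ÷ 15,150 = 43.2%, within the 45% cap
Loan-to-value = 33,400/38,500 = 86.8% — pass (110% max)
Score 648 is in the 636–664 band; LTV 86.8% is in the ≤88% band → 10.125%.

10.125%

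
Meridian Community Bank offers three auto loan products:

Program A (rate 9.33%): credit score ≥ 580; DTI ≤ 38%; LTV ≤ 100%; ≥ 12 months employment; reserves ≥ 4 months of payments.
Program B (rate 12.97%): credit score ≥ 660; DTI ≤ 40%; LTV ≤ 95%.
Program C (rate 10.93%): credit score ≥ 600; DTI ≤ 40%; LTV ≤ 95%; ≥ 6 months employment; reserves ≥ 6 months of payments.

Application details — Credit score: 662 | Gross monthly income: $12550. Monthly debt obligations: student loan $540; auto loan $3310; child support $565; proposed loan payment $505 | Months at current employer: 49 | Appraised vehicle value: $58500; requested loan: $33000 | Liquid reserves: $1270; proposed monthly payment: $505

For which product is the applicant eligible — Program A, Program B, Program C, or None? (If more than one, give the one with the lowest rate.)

Program B

Total debts = (540 + 3,310 + 565 + 505) = 4,920; DTI = 4,920/12,550 = 39.2%.
LTV = 33,000/58,500 = 56.4%.
Reserves = 1,270/505 = 2.5 months.
Program A: score 662 ≥ 580; DTI 39.2% > 38%; LTV 56.4% ≤ 100%; employment 49 ≥ 12 mo; reserves 2.5 < 4 mo → does not qualify.
Program B: score 662 ≥ 660; DTI 39.2% ≤ 40%; LTV 56.4% ≤ 95% → qualifies.
Program C: score 662 ≥ 600; DTI 39.2% ≤ 40%; LTV 56.4% ≤ 95%; employment 49 ≥ 6 mo; reserves 2.5 < 6 mo → does not qualify.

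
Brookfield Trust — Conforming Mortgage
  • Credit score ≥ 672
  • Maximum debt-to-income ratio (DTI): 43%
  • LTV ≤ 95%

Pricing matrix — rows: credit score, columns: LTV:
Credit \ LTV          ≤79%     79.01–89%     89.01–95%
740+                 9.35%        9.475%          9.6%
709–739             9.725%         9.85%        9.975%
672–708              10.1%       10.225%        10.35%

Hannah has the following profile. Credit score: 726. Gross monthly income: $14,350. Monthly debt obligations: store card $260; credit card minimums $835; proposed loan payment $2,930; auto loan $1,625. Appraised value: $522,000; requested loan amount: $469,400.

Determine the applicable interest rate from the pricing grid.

Credit score 726 ≥ 672; Total monthly debts = (260 + 835 + 2,930 + 1,625) = 5,650. DTI: 5,650 ÷ 14,350 = 39.4%, within the 43% cap
LTV = 469,400/522,000 = 89.9% ≤ 95%
Score 726 is in the 709–739 band; LTV 89.9% is in the 89.01–95% band → 9.975%.

9.975%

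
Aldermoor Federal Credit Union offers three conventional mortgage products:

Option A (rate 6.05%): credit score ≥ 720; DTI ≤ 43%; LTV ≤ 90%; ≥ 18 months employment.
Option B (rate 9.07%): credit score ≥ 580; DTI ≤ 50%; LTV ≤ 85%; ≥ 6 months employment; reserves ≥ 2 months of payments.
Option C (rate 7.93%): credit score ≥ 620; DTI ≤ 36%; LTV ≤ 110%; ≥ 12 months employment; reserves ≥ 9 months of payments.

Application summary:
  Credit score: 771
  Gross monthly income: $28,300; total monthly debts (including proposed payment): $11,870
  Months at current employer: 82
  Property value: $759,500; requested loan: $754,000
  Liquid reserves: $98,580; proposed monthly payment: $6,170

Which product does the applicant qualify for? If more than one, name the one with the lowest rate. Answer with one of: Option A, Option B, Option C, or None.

DTI = 11,870/28,300 = 41.9%.
LTV = 754,000/759,500 = 99.3%.
Reserves = 98,580/6,170 = 16.0 months.
Option A: score 771 ≥ 720; DTI 41.9% ≤ 43%; LTV 99.3% > 90%; employment 82 ≥ 18 mo → does not qualify.
Option B: score 771 ≥ 580; DTI 41.9% ≤ 50%; LTV 99.3% > 85%; employment 82 ≥ 6 mo; reserves 16.0 ≥ 2 mo → does not qualify.
Option C: score 771 ≥ 620; DTI 41.9% > 36%; LTV 99.3% ≤ 110%; employment 82 ≥ 12 mo; reserves 16.0 ≥ 9 mo → does not qualify.

None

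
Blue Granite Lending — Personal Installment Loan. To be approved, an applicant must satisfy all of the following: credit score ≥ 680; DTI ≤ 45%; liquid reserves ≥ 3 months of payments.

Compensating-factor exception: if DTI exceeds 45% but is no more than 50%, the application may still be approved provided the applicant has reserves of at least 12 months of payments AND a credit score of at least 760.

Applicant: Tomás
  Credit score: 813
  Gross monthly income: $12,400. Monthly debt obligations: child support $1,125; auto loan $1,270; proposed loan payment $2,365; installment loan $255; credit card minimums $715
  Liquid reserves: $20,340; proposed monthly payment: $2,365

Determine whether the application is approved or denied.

Credit score 813 ≥ 680 (meets base)
Total debts = (1,125 + 1,270 + 2,365 + 255 + 715) = 5,730. DTI = 5,730/12,400 = 46.2% > 45% — standard DTI limit exceeded.
Reserves: 20,340 ÷ 2,365 = 8.6 months (meets 3-month minimum)
DTI 46.2% is within the 45%–50% exception band; checking compensating factors.
Reserves 8.6 < 12 months; credit score 813 ≥ 760.
Compensating-factor requirement not fully met.

Denied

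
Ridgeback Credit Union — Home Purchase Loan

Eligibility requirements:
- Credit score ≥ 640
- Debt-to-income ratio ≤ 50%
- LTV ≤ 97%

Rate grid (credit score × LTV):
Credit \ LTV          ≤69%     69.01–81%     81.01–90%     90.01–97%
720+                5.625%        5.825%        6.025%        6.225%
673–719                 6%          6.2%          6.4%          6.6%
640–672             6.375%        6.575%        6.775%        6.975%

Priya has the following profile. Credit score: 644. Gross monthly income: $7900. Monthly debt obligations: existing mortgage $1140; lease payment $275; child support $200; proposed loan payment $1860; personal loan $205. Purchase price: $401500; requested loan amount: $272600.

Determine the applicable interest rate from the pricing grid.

Credit score 644 ≥ 640; Total monthly debts = (1,140 + 275 + 200 + 1,860 + 205) = 3,680. DTI = 3,680/7,900 = 46.6% ≤ 50%
Loan-to-value = 272,600/401,500 = 67.9% — pass (97% max)
Score 644 is in the 640–672 band; LTV 67.9% is in the ≤69% band → 6.375%.

6.375%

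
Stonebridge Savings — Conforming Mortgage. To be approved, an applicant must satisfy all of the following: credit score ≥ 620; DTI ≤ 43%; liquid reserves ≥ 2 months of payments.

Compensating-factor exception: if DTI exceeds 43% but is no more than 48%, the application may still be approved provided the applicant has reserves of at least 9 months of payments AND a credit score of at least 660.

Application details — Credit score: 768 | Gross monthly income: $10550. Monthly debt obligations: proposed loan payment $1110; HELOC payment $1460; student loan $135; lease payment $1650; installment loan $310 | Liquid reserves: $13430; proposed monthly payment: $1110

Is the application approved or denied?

Credit score 768 ≥ 620 (meets base)
Total debts = (1,110 + 1,460 + 135 + 1,650 + 310) = 4,665. DTI = 4,665/10,550 = 44.2% > 43% — standard DTI limit exceeded.
Reserves = 13,430/1,110 = 12.1 months ≥ 2
DTI 44.2% is within the 43%–48% exception band; checking compensating factors.
Reserves 12.1 ≥ 9 months; credit score 768 ≥ 660.
Both compensating conditions met → exception applies.

Approved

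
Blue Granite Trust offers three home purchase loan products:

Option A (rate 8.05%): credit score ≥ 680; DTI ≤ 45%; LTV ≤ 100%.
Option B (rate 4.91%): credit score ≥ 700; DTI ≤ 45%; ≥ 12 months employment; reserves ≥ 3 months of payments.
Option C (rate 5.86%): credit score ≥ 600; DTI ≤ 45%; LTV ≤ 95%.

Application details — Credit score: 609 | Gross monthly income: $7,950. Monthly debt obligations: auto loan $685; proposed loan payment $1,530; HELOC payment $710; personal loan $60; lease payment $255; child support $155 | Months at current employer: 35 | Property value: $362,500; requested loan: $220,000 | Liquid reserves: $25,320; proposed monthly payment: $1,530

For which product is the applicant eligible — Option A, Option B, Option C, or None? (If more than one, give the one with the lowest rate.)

Option C

Total debts = (685 + 1,530 + 710 + 60 + 255 + 155) = 3,395; DTI = 3,395/7,950 = 42.7%.
LTV = 220,000/362,500 = 60.7%.
Reserves = 25,320/1,530 = 16.5 months.
Option A: score 609 < 680; DTI 42.7% ≤ 45%; LTV 60.7% ≤ 100% → does not qualify.
Option B: score 609 < 700; DTI 42.7% ≤ 45%; employment 35 ≥ 12 mo; reserves 16.5 ≥ 3 mo → does not qualify.
Option C: score 609 ≥ 600; DTI 42.7% ≤ 45%; LTV 60.7% ≤ 95% → qualifies.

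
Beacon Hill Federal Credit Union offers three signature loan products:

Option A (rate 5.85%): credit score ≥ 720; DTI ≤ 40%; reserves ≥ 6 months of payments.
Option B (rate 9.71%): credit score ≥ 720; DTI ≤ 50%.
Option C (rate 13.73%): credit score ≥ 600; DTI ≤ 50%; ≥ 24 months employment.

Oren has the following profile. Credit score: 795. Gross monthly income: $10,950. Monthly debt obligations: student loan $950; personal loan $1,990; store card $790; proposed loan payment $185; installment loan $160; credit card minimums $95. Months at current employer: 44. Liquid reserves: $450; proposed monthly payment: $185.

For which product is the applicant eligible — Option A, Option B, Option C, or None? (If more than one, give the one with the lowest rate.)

Total debts = (950 + 1,990 + 790 + 185 + 160 + 95) = 4,170; DTI = 4,170/10,950 = 38.1%.
Reserves = 450/185 = 2.4 months.
Option A: score 795 ≥ 720; DTI 38.1% ≤ 40%; reserves 2.4 < 6 mo → does not qualify.
Option B: score 795 ≥ 720; DTI 38.1% ≤ 50% → qualifies.
Option C: score 795 ≥ 600; DTI 38.1% ≤ 50%; employment 44 ≥ 24 mo → qualifies.
Qualifying: Option B, Option C. Lowest rate is 9.71% → Option B.

Option B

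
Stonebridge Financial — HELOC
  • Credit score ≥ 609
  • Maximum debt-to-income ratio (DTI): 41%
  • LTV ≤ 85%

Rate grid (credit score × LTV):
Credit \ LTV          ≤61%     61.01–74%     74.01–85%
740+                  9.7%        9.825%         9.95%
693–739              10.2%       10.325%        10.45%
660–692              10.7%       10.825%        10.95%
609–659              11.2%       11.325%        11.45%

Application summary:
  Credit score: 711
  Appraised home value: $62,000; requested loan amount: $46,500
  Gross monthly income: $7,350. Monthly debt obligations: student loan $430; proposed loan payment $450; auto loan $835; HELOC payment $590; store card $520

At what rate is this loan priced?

10.45%

Credit score 711 ≥ 609; Total monthly debts = (430 + 450 + 835 + 590 + 520) = 2,825. Debt-to-income = 2,825/7,350 = 38.4% — meets 41% limit
LTV: 46,500 ÷ 62,000 = 75%, within 85% cap
Row: 711 falls in 693–739. Column: 75% falls in 74.01–85%. Rate = 10.45%.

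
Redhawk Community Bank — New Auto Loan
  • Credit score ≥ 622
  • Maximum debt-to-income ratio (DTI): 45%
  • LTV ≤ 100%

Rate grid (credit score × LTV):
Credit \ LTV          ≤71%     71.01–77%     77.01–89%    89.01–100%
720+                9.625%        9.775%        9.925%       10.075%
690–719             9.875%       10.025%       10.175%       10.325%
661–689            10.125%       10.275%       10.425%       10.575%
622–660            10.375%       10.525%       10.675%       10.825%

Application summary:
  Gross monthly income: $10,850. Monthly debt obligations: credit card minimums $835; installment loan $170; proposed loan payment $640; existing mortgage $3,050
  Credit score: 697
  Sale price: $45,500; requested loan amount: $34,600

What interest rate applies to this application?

10.025%

Credit score 697 ≥ 622; Total monthly debts = (835 + 170 + 640 + 3,050) = 4,695. Debt-to-income = 4,695/10,850 = 43.3% — meets 45% limit
Loan-to-value = 34,600/45,500 = 76% — pass (100% max)
Score 697 is in the 690–719 band; LTV 76% is in the 71.01–77% band → 10.025%.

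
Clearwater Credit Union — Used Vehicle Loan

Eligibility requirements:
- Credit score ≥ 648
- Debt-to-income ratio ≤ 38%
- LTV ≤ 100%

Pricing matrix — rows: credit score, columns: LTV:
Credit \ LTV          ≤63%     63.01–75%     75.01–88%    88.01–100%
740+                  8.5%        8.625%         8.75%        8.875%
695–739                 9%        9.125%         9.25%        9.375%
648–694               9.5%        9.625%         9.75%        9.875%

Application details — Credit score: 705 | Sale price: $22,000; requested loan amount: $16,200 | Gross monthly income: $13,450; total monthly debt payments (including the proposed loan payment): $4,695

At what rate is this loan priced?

9.125%

Credit score 705 ≥ 648; Debt-to-income = 4,695/13,450 = 34.9% — meets 38% limit
LTV = 16,200/22,000 = 73.6% ≤ 100%
Row: 705 falls in 695–739. Column: 73.6% falls in 63.01–75%. Rate = 9.125%.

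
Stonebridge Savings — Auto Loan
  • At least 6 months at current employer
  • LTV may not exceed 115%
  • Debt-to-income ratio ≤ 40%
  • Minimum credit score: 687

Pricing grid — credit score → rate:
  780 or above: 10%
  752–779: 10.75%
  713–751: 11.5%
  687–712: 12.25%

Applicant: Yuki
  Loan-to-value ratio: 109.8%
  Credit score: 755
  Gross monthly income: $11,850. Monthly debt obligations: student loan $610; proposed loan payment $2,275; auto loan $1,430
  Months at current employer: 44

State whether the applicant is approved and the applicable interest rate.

Approved at 10.75%

Credit score 755 ≥ 687 (meets minimum)
Employment 44 ≥ 6 months
Total monthly debts = (610 + 2,275 + 1,430) = 4,315. DTI = 4,315/11,850 = 36.4% ≤ 40%
LTV 109.8% ≤ 115%
All requirements met. Score 755 falls in the 752–779 tier → 10.75%.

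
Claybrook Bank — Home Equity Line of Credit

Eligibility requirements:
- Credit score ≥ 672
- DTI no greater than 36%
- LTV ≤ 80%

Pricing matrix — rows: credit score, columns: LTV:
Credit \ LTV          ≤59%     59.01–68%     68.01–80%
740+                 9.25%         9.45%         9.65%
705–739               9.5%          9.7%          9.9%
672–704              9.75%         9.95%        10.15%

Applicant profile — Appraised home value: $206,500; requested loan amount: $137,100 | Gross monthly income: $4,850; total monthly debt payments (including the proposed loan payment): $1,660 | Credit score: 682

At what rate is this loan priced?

Credit score 682 ≥ 672; DTI: 1,660 ÷ 4,850 = 34.2%, within the 36% cap
LTV = 137,100/206,500 = 66.4% ≤ 80%
Credit 682 → row 672–704; LTV 66.4% → column 59.01–68%. Grid cell → 9.95%.

9.95%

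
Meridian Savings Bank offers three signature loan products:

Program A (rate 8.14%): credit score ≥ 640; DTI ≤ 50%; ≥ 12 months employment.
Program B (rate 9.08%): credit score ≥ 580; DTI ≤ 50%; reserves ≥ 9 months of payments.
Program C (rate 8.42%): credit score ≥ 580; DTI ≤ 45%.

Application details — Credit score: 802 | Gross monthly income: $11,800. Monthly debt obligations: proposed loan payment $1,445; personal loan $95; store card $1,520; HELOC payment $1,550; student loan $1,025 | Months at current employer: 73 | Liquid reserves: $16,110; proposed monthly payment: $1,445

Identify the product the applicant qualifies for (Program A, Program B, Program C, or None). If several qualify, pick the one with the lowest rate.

Total debts = (1,445 + 95 + 1,520 + 1,550 + 1,025) = 5,635; DTI = 5,635/11,800 = 47.8%.
Reserves = 16,110/1,445 = 11.1 months.
Program A: score 802 ≥ 640; DTI 47.8% ≤ 50%; employment 73 ≥ 12 mo → qualifies.
Program B: score 802 ≥ 580; DTI 47.8% ≤ 50%; reserves 11.1 ≥ 9 mo → qualifies.
Program C: score 802 ≥ 580; DTI 47.8% > 45% → does not qualify.
Qualifying: Program A, Program B. Lowest rate is 8.14% → Program A.

Program A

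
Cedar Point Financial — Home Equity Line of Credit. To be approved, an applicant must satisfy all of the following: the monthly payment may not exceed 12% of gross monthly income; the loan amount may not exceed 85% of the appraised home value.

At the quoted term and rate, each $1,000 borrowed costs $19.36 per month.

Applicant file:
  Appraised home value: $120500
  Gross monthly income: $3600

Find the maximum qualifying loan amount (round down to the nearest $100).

Payment cap: 12% × $3,600 = $432/month.
At $19.36 per $1,000, that supports 432/19.36 × 1,000 ≈ $22,314 → $22,300.
LTV cap: 85% × $120,500 = $102,425 → $102,400.
Binding constraint: payment-to-income.

$22,300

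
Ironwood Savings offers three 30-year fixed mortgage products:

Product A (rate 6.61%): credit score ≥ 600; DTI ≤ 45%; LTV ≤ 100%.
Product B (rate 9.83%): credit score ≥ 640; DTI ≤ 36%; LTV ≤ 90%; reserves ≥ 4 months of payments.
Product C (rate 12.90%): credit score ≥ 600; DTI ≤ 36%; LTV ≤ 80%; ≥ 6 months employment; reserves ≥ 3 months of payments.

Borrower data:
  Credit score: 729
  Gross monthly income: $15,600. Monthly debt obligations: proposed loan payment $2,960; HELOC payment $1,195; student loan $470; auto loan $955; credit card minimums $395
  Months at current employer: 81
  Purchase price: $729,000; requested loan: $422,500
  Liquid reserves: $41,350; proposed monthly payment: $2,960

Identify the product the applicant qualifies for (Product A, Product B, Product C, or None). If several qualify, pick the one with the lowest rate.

Total debts = (2,960 + 1,195 + 470 + 955 + 395) = 5,975; DTI = 5,975/15,600 = 38.3%.
LTV = 422,500/729,000 = 58%.
Reserves = 41,350/2,960 = 14.0 months.
Product A: score 729 ≥ 600; DTI 38.3% ≤ 45%; LTV 58% ≤ 100% → qualifies.
Product B: score 729 ≥ 640; DTI 38.3% > 36%; LTV 58% ≤ 90%; reserves 14.0 ≥ 4 mo → does not qualify.
Product C: score 729 ≥ 600; DTI 38.3% > 36%; LTV 58% ≤ 80%; employment 81 ≥ 6 mo; reserves 14.0 ≥ 3 mo → does not qualify.

Product A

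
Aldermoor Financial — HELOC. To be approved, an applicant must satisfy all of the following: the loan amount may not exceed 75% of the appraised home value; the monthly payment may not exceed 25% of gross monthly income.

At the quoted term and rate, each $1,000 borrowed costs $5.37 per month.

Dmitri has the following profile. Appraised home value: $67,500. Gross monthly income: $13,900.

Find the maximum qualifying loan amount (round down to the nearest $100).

Payment cap: 25% × $13,900 = $3,475/month.
At $5.37 per $1,000, that supports 3,475/5.37 × 1,000 ≈ $647,113 → $647,100.
LTV cap: 75% × $67,500 = $50,625 → $50,600.
Binding constraint: loan-to-value.

$50,600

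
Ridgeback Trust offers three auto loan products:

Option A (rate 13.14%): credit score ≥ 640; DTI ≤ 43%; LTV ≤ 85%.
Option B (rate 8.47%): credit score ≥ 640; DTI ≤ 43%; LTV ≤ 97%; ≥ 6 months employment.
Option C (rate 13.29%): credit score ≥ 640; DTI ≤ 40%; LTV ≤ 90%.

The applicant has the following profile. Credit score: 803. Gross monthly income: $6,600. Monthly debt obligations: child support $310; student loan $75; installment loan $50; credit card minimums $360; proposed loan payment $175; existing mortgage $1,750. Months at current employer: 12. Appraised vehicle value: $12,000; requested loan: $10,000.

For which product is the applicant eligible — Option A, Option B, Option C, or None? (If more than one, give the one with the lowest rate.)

Total debts = (310 + 75 + 50 + 360 + 175 + 1,750) = 2,720; DTI = 2,720/6,600 = 41.2%.
LTV = 10,000/12,000 = 83.3%.
Option A: score 803 ≥ 640; DTI 41.2% ≤ 43%; LTV 83.3% ≤ 85% → qualifies.
Option B: score 803 ≥ 640; DTI 41.2% ≤ 43%; LTV 83.3% ≤ 97%; employment 12 ≥ 6 mo → qualifies.
Option C: score 803 ≥ 640; DTI 41.2% > 40%; LTV 83.3% ≤ 90% → does not qualify.
Qualifying: Option A, Option B. Lowest rate is 8.47% → Option B.

Option B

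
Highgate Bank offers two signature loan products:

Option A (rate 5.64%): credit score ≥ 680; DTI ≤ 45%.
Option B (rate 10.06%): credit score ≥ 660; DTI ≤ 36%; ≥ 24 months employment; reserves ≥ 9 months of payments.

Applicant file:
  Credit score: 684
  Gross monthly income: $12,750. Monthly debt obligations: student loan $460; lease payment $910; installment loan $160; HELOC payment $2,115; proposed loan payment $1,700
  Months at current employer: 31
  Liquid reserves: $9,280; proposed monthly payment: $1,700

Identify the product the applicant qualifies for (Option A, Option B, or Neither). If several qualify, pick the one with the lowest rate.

Total debts = (460 + 910 + 160 + 2,115 + 1,700) = 5,345; DTI = 5,345/12,750 = 41.9%.
Reserves = 9,280/1,700 = 5.5 months.
Option A: score 684 ≥ 680; DTI 41.9% ≤ 45% → qualifies.
Option B: score 684 ≥ 660; DTI 41.9% > 36%; employment 31 ≥ 24 mo; reserves 5.5 < 9 mo → does not qualify.

Option A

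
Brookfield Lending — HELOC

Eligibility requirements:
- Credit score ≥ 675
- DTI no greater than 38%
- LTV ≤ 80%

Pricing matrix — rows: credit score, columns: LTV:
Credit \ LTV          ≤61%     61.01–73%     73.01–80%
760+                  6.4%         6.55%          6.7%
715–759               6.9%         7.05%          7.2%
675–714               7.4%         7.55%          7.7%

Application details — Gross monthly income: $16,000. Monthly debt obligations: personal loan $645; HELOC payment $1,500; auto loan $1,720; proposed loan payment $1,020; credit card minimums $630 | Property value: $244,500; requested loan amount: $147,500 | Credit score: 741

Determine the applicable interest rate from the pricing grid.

6.9%

Credit score 741 ≥ 675; Total monthly debts = (645 + 1,500 + 1,720 + 1,020 + 630) = 5,515. DTI = 5,515/16,000 = 34.5% ≤ 38%
Loan-to-value = 147,500/244,500 = 60.3% — pass (80% max)
Credit 741 → row 715–759; LTV 60.3% → column ≤61%. Grid cell → 6.9%.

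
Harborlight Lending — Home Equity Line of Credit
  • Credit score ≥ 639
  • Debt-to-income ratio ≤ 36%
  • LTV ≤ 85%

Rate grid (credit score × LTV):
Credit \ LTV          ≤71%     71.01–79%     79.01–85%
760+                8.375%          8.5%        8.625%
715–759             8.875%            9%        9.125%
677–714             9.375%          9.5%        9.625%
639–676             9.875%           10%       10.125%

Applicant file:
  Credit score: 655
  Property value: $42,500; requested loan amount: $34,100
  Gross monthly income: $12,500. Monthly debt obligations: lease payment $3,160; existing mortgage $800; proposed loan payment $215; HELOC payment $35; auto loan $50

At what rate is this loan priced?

10.125%

Credit score 655 ≥ 639; Total monthly debts = (3,160 + 800 + 215 + 35 + 50) = 4,260. Debt-to-income = 4,260/12,500 = 34.1% — meets 36% limit
LTV: 34,100 ÷ 42,500 = 80.2%, within 85% cap
Credit 655 → row 639–676; LTV 80.2% → column 79.01–85%. Grid cell → 10.125%.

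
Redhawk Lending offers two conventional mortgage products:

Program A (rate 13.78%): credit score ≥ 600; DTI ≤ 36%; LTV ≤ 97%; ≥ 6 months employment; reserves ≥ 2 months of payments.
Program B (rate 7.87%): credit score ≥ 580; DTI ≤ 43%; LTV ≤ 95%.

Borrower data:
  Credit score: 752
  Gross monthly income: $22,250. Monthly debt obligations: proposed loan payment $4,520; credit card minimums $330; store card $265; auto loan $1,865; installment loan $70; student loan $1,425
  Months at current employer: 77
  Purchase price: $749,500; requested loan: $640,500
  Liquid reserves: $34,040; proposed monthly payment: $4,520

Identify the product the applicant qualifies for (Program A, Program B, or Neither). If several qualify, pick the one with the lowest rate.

Total debts = (4,520 + 330 + 265 + 1,865 + 70 + 1,425) = 8,475; DTI = 8,475/22,250 = 38.1%.
LTV = 640,500/749,500 = 85.5%.
Reserves = 34,040/4,520 = 7.5 months.
Program A: score 752 ≥ 600; DTI 38.1% > 36%; LTV 85.5% ≤ 97%; employment 77 ≥ 6 mo; reserves 7.5 ≥ 2 mo → does not qualify.
Program B: score 752 ≥ 580; DTI 38.1% ≤ 43%; LTV 85.5% ≤ 95% → qualifies.

Program B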